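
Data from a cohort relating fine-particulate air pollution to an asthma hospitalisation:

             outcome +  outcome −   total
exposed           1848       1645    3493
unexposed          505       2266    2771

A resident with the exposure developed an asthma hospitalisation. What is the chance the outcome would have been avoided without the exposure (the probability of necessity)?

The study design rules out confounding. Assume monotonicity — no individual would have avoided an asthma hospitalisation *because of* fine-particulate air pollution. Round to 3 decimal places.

p₁ = P(outcome | exposed) = 1848/3493 = 0.52906
p₀ = P(outcome | unexposed) = 505/2771 = 0.18224
Under exogeneity and monotonicity, PN = (p₁ − p₀) / p₁.
PN = (0.52906 − 0.18224) / 0.52906 = 0.34681 / 0.52906 ≈ 0.6555

PN ≈ 0.656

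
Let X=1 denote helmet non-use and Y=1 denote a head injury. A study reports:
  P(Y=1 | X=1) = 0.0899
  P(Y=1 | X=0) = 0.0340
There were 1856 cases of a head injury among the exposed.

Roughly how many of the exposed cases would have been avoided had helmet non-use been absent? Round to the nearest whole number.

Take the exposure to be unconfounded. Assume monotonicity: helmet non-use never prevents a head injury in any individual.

Let p₁ = 0.0899, p₀ = 0.034.
PN = (p₁ − p₀)/p₁ = (0.0899 − 0.034) / 0.0899 ≈ 0.62180.
Attributable cases ≈ PN × (exposed cases) = 0.62180 × 1856 ≈ 1154.06.

about 1154 cases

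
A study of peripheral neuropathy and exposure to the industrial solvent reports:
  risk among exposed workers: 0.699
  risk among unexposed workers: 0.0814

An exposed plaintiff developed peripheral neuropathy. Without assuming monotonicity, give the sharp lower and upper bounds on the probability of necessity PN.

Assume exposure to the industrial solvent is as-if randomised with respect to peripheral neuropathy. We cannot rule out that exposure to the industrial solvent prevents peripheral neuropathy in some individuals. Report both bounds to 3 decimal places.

Let p₁ = 0.699, p₀ = 0.0814.
Under exogeneity alone the bounds on PN are max{0,(p₁−p₀)/p₁} ≤ PN ≤ min{1,(1−p₀)/p₁}.
  lower = (p₁ − p₀)/p₁ = 0.6176 / 0.699 ≈ 0.8835
  upper = min{1, (1 − p₀)/p₁} = 0.9186 / 0.699 ≈ 1.3142 → capped at 1

0.884 ≤ PN ≤ 1.000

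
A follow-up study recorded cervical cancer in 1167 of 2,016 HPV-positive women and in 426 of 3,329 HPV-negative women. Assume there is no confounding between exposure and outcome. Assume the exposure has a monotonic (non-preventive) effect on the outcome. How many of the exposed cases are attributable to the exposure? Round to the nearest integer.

p₁ = P(outcome | exposed) = 1167/2016 = 0.57887
p₀ = P(outcome | unexposed) = 426/3329 = 0.12797
PN = (p₁ − p₀)/p₁ = (0.57887 − 0.12797) / 0.57887 ≈ 0.77894.
Attributable cases ≈ PN × (exposed cases) = 0.77894 × 1167 ≈ 909.02.

about 909 cases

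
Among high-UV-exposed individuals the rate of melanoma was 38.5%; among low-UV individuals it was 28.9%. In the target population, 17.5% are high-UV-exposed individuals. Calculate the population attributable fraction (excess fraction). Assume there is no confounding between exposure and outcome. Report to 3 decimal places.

PAF ≈ 0.055

p₁ = 0.385, p₀ = 0.289.
Overall risk P(Y=1) = π·p₁ + (1−π)·p₀ = 0.175×0.385 + 0.825×0.289 = 0.3058.
Under exogeneity, PAF = [P(Y=1) − p₀] / P(Y=1).
PAF = (0.3058 − 0.289) / 0.3058 ≈ 0.0549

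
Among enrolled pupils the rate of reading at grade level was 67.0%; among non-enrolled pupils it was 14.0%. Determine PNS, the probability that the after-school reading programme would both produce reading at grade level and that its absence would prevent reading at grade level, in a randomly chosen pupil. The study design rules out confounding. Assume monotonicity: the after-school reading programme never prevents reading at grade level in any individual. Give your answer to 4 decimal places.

PNS ≈ 0.5300

p₁ = 0.67, p₀ = 0.14.
Under exogeneity and monotonicity, PNS = p₁ − p₀.
PNS = 0.67 − 0.14 = 0.53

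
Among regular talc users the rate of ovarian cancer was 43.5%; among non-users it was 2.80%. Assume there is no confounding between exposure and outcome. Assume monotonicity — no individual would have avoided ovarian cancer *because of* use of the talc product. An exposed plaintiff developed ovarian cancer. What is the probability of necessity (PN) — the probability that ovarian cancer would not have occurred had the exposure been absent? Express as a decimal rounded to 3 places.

PN ≈ 0.936

p₁ = 0.435, p₀ = 0.028.
Under exogeneity and monotonicity, PN = (p₁ − p₀) / p₁.
PN = (0.435 − 0.028) / 0.435 = 0.407 / 0.435 ≈ 0.9356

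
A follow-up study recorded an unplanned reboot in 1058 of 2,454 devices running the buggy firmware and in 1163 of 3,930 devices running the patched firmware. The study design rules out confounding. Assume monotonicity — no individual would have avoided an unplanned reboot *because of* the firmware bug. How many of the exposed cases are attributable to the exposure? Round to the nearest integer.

about 332 cases

p₁ = P(outcome | exposed) = 1058/2454 = 0.43113
p₀ = P(outcome | unexposed) = 1163/3930 = 0.29593
PN = (p₁ − p₀)/p₁ = (0.43113 − 0.29593) / 0.43113 ≈ 0.31360.
Attributable cases ≈ PN × (exposed cases) = 0.31360 × 1058 ≈ 331.79.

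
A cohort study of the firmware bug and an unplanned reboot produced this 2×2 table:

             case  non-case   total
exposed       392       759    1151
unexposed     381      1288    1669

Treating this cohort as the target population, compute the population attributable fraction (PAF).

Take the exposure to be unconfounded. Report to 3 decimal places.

PAF ≈ 0.167

p₁ = P(outcome | exposed) = 392/1151 = 0.34057
p₀ = P(outcome | unexposed) = 381/1669 = 0.22828
Exposure prevalence π = 1151/2820 = 0.40816; overall risk P(Y=1) = 0.27411.
Under exogeneity, PAF = [P(Y=1) − p₀]/P(Y=1).
PAF = (0.27411 − 0.22828) / 0.27411 ≈ 0.1672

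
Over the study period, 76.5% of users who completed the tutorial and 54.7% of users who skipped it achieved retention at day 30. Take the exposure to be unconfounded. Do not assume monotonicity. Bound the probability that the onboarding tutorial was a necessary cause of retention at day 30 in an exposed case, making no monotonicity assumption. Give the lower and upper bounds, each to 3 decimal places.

0.285 ≤ PN ≤ 0.592

p₁ = 0.765, p₀ = 0.547.
Under exogeneity alone the bounds on PN are max{0,(p₁−p₀)/p₁} ≤ PN ≤ min{1,(1−p₀)/p₁}.
  lower = (p₁ − p₀)/p₁ = 0.218 / 0.765 ≈ 0.2850
  upper = min{1, (1 − p₀)/p₁} = 0.453 / 0.765 ≈ 0.5922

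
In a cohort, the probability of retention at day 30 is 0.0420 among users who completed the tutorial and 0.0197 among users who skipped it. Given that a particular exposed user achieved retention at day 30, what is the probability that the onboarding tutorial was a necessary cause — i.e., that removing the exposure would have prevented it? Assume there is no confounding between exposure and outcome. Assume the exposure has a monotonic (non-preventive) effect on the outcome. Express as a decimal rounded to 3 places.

PN ≈ 0.531

Let p₁ = 0.042, p₀ = 0.0197.
Under exogeneity and monotonicity, PN = (p₁ − p₀) / p₁.
PN = (0.042 − 0.0197) / 0.042 = 0.0223 / 0.042 ≈ 0.5310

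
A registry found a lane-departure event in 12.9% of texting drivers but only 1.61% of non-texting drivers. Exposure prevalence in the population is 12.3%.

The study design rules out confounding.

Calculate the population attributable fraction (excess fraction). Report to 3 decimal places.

p₁ = 0.129, p₀ = 0.0161.
Overall risk P(Y=1) = π·p₁ + (1−π)·p₀ = 0.123×0.129 + 0.877×0.0161 = 0.029987.
Under exogeneity, PAF = [P(Y=1) − p₀] / P(Y=1).
PAF = (0.029987 − 0.0161) / 0.029987 ≈ 0.4631

PAF ≈ 0.463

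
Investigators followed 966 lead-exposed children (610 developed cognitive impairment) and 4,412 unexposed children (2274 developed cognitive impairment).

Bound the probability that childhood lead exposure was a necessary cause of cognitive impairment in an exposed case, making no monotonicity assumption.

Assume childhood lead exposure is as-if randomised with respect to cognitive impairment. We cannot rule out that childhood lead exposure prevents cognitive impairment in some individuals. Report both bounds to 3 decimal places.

p₁ = P(outcome | exposed) = 610/966 = 0.63147
p₀ = P(outcome | unexposed) = 2274/4412 = 0.51541
Under exogeneity alone the bounds on PN are max{0,(p₁−p₀)/p₁} ≤ PN ≤ min{1,(1−p₀)/p₁}.
  lower = (p₁ − p₀)/p₁ = 0.11606 / 0.63147 ≈ 0.1838
  upper = min{1, (1 − p₀)/p₁} = 0.48459 / 0.63147 ≈ 0.7674

0.184 ≤ PN ≤ 0.767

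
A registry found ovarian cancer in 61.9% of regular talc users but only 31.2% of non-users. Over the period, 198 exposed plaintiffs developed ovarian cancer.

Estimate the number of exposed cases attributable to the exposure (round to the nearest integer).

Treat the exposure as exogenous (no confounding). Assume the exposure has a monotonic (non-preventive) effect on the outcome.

p₁ = 0.619, p₀ = 0.312.
PN = (p₁ − p₀)/p₁ = (0.619 − 0.312) / 0.619 ≈ 0.49596.
Attributable cases ≈ PN × (exposed cases) = 0.49596 × 198 ≈ 98.20.

about 98 cases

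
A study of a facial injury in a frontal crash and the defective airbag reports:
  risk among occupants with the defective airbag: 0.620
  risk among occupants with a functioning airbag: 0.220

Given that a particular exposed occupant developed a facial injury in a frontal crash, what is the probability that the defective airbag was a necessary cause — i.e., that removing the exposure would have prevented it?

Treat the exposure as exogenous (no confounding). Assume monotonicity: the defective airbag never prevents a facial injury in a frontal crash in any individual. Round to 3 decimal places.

Let p₁ = 0.62, p₀ = 0.22.
Under exogeneity and monotonicity, PN = (p₁ − p₀) / p₁.
PN = (0.62 − 0.22) / 0.62 = 0.4 / 0.62 ≈ 0.6452

PN ≈ 0.645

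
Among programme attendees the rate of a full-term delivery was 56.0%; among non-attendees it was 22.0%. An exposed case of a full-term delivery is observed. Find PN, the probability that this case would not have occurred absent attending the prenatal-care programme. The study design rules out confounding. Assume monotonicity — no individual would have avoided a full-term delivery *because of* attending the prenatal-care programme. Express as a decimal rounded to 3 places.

PN ≈ 0.607

p₁ = 0.56, p₀ = 0.22.
Under exogeneity and monotonicity, PN = (p₁ − p₀) / p₁.
PN = (0.56 − 0.22) / 0.56 = 0.34 / 0.56 ≈ 0.6071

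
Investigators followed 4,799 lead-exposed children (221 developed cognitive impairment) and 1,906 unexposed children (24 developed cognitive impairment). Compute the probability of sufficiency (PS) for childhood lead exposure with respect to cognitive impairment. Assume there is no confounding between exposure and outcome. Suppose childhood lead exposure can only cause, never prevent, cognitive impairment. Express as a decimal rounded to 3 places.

PS ≈ 0.034

p₁ = P(outcome | exposed) = 221/4799 = 0.046051
p₀ = P(outcome | unexposed) = 24/1906 = 0.012592
Under exogeneity and monotonicity, PS = (p₁ − p₀) / (1 − p₀).
PS = (0.046051 − 0.012592) / (1 − 0.012592) = 0.033459 / 0.98741 ≈ 0.0339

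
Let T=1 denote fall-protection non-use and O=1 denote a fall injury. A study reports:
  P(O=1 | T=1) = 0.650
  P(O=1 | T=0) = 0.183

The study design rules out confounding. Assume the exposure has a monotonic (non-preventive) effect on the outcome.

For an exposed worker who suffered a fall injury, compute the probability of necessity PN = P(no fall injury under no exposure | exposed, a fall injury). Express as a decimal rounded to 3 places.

PN ≈ 0.718

Let p₁ = 0.65, p₀ = 0.183.
Under exogeneity and monotonicity, PN = (p₁ − p₀) / p₁.
PN = (0.65 − 0.183) / 0.65 = 0.467 / 0.65 ≈ 0.7185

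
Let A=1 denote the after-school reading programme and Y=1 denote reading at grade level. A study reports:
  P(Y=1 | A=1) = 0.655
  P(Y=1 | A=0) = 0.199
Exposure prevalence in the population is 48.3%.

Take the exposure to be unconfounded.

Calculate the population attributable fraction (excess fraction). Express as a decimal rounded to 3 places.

Let p₁ = 0.655, p₀ = 0.199.
Overall risk P(Y=1) = π·p₁ + (1−π)·p₀ = 0.483×0.655 + 0.517×0.199 = 0.41925.
Under exogeneity, PAF = [P(Y=1) − p₀] / P(Y=1).
PAF = (0.41925 − 0.199) / 0.41925 ≈ 0.5253

PAF ≈ 0.525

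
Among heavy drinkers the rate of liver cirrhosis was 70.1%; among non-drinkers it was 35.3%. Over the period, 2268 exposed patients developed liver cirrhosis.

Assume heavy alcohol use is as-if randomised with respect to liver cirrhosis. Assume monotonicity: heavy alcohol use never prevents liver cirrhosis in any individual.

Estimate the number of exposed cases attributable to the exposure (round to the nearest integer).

about 1126 cases

p₁ = 0.701, p₀ = 0.353.
PN = (p₁ − p₀)/p₁ = (0.701 − 0.353) / 0.701 ≈ 0.49643.
Attributable cases ≈ PN × (exposed cases) = 0.49643 × 2268 ≈ 1125.91.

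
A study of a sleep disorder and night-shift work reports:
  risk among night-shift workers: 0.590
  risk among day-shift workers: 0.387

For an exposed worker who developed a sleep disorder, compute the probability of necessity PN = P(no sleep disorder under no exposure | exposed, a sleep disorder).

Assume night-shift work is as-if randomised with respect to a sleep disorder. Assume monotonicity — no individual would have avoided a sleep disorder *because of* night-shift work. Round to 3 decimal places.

PN ≈ 0.344

Let p₁ = 0.59, p₀ = 0.387.
Under exogeneity and monotonicity, PN = (p₁ − p₀) / p₁.
PN = (0.59 − 0.387) / 0.59 = 0.203 / 0.59 ≈ 0.3441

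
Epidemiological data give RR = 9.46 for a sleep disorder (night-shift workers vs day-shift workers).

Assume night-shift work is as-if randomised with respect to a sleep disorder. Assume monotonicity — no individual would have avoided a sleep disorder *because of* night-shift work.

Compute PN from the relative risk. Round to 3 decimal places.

PN ≈ 0.894

Under exogeneity and monotonicity, PN = (RR − 1) / RR = 1 − 1/RR.
PN = (9.46 − 1) / 9.46 = 8.46 / 9.46 ≈ 0.8943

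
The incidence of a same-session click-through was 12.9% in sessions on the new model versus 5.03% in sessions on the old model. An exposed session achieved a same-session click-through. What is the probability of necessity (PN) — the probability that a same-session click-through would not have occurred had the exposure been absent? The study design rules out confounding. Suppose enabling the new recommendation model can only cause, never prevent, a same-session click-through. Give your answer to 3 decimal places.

PN ≈ 0.610

p₁ = 0.129, p₀ = 0.0503.
Under exogeneity and monotonicity, PN = (p₁ − p₀) / p₁.
PN = (0.129 − 0.0503) / 0.129 = 0.0787 / 0.129 ≈ 0.6101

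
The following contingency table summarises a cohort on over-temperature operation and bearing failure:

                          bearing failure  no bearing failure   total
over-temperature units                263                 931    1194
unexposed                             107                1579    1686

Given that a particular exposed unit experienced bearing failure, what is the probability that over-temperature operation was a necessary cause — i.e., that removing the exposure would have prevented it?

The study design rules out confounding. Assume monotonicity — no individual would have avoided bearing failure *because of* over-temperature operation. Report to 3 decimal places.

PN ≈ 0.712

p₁ = P(outcome | exposed) = 263/1194 = 0.22027
p₀ = P(outcome | unexposed) = 107/1686 = 0.063464
Under exogeneity and monotonicity, PN = (p₁ − p₀)/p₁.
PN = (0.22027 − 0.063464) / 0.22027 ≈ 0.7119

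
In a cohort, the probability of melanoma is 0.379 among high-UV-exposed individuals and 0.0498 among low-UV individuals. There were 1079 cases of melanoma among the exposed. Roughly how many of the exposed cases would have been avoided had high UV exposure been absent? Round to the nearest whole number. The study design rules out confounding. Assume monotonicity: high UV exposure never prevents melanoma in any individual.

Let p₁ = 0.379, p₀ = 0.0498.
PN = (p₁ − p₀)/p₁ = (0.379 − 0.0498) / 0.379 ≈ 0.86860.
Attributable cases ≈ PN × (exposed cases) = 0.86860 × 1079 ≈ 937.22.

about 937 cases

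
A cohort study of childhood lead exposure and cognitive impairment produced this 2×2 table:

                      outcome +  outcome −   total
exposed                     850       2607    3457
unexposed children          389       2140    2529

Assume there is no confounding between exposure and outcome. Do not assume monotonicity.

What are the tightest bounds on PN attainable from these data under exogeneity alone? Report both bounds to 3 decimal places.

0.374 ≤ PN ≤ 1.000

p₁ = P(outcome | exposed) = 850/3457 = 0.24588
p₀ = P(outcome | unexposed) = 389/2529 = 0.15382
Under exogeneity alone the bounds on PN are max{0,(p₁−p₀)/p₁} ≤ PN ≤ min{1,(1−p₀)/p₁}.
  lower = (p₁ − p₀)/p₁ = 0.092062 / 0.24588 ≈ 0.3744
  upper = min{1, (1 − p₀)/p₁} = 0.84618 / 0.24588 ≈ 3.4415 → capped at 1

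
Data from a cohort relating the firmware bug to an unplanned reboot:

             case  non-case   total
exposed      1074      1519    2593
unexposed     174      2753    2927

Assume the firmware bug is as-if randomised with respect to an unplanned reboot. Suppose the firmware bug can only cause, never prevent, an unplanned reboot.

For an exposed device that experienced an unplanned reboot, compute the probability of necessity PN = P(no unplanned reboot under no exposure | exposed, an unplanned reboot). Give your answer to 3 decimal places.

PN ≈ 0.856

p₁ = P(outcome | exposed) = 1074/2593 = 0.41419
p₀ = P(outcome | unexposed) = 174/2927 = 0.059447
Under exogeneity and monotonicity, PN = (p₁ − p₀) / p₁.
PN = (0.41419 − 0.059447) / 0.41419 = 0.35475 / 0.41419 ≈ 0.8565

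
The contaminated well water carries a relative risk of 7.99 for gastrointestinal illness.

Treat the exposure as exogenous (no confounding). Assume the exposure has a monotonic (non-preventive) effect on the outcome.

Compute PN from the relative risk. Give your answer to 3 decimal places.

Under exogeneity and monotonicity, PN = (RR − 1) / RR = 1 − 1/RR.
PN = (7.99 − 1) / 7.99 = 6.99 / 7.99 ≈ 0.8748

PN ≈ 0.875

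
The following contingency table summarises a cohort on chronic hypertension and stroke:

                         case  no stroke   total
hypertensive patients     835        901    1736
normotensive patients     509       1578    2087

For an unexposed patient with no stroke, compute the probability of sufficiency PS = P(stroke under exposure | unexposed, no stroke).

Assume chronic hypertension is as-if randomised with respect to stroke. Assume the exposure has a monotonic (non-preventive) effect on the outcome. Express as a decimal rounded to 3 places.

p₁ = P(outcome | exposed) = 835/1736 = 0.48099
p₀ = P(outcome | unexposed) = 509/2087 = 0.24389
Under exogeneity and monotonicity, PS = (p₁ − p₀)/(1 − p₀).
PS = (0.48099 − 0.24389) / 0.75611 ≈ 0.3136

PS ≈ 0.314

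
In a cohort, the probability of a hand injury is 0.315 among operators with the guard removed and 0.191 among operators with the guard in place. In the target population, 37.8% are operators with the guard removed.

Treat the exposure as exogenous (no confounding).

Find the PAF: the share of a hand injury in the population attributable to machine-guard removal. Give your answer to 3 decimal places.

PAF ≈ 0.197

Let p₁ = 0.315, p₀ = 0.191.
Overall risk P(Y=1) = π·p₁ + (1−π)·p₀ = 0.378×0.315 + 0.622×0.191 = 0.23787.
Under exogeneity, PAF = [P(Y=1) − p₀] / P(Y=1).
PAF = (0.23787 − 0.191) / 0.23787 ≈ 0.1970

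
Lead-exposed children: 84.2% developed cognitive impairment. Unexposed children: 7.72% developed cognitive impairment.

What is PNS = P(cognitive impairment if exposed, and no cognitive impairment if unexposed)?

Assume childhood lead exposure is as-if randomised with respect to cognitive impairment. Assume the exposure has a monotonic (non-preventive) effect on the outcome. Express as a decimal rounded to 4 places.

PNS ≈ 0.7648

p₁ = 0.842, p₀ = 0.0772.
Under exogeneity and monotonicity, PNS = p₁ − p₀.
PNS = 0.842 − 0.0772 = 0.7648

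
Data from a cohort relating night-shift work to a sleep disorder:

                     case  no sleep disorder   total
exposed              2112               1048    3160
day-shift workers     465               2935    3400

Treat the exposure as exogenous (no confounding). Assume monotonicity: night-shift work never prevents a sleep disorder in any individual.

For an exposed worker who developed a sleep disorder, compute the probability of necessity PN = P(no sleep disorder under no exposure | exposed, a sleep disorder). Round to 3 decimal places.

PN ≈ 0.795

p₁ = P(outcome | exposed) = 2112/3160 = 0.66835
p₀ = P(outcome | unexposed) = 465/3400 = 0.13676
Under exogeneity and monotonicity, PN = (p₁ − p₀)/p₁.
PN = (0.66835 − 0.13676) / 0.66835 ≈ 0.7954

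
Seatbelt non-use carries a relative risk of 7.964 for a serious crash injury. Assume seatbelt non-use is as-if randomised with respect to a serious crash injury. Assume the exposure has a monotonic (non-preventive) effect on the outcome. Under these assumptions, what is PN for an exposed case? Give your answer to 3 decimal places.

Under exogeneity and monotonicity, PN = (RR − 1) / RR = 1 − 1/RR.
PN = (7.964 − 1) / 7.964 = 6.964 / 7.964 ≈ 0.8744

PN ≈ 0.874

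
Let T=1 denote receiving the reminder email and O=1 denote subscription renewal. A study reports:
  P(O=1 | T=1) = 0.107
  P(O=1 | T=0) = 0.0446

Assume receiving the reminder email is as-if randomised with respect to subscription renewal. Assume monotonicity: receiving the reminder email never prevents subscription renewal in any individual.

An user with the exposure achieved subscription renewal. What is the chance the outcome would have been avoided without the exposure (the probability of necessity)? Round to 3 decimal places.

PN ≈ 0.583

Let p₁ = 0.107, p₀ = 0.0446.
Under exogeneity and monotonicity, PN = (p₁ − p₀) / p₁.
PN = (0.107 − 0.0446) / 0.107 = 0.0624 / 0.107 ≈ 0.5832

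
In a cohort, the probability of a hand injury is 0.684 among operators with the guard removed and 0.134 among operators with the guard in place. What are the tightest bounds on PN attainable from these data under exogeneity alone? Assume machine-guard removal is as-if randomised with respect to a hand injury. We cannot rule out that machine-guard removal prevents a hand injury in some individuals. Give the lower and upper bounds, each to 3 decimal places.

Let p₁ = 0.684, p₀ = 0.134.
Under exogeneity alone the bounds on PN are max{0,(p₁−p₀)/p₁} ≤ PN ≤ min{1,(1−p₀)/p₁}.
  lower = (p₁ − p₀)/p₁ = 0.55 / 0.684 ≈ 0.8041
  upper = min{1, (1 − p₀)/p₁} = 0.866 / 0.684 ≈ 1.2661 → capped at 1

0.804 ≤ PN ≤ 1.000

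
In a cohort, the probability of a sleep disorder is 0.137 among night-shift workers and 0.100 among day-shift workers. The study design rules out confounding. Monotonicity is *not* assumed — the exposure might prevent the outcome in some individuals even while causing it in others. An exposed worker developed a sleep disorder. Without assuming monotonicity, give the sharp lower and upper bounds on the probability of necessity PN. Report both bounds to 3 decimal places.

0.270 ≤ PN ≤ 1.000

Let p₁ = 0.137, p₀ = 0.1.
Under exogeneity alone the bounds on PN are max{0,(p₁−p₀)/p₁} ≤ PN ≤ min{1,(1−p₀)/p₁}.
  lower = (p₁ − p₀)/p₁ = 0.037 / 0.137 ≈ 0.2701
  upper = min{1, (1 − p₀)/p₁} = 0.9 / 0.137 ≈ 6.5693 → capped at 1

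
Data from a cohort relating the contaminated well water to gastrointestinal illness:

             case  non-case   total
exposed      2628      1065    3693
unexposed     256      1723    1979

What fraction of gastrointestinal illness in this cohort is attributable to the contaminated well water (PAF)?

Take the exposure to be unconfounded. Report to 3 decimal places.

p₁ = P(outcome | exposed) = 2628/3693 = 0.71162
p₀ = P(outcome | unexposed) = 256/1979 = 0.12936
Exposure prevalence π = 3693/5672 = 0.65109; overall risk P(Y=1) = 0.50846.
Under exogeneity, PAF = [P(Y=1) − p₀]/P(Y=1).
PAF = (0.50846 − 0.12936) / 0.50846 ≈ 0.7456

PAF ≈ 0.746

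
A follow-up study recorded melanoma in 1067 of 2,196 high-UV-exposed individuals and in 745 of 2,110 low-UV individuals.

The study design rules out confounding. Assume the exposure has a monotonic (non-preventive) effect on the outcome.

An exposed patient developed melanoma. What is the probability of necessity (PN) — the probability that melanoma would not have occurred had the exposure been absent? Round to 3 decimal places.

p₁ = P(outcome | exposed) = 1067/2196 = 0.48588
p₀ = P(outcome | unexposed) = 745/2110 = 0.35308
Under exogeneity and monotonicity, PN = (p₁ − p₀) / p₁.
PN = (0.48588 − 0.35308) / 0.48588 = 0.1328 / 0.48588 ≈ 0.2733

PN ≈ 0.273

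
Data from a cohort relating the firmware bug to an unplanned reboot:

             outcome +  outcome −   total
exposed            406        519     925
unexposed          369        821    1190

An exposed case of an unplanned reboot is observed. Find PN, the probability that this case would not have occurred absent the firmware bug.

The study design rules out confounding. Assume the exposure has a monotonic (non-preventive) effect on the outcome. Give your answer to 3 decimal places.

PN ≈ 0.294

p₁ = P(outcome | exposed) = 406/925 = 0.43892
p₀ = P(outcome | unexposed) = 369/1190 = 0.31008
Under exogeneity and monotonicity, PN = (p₁ − p₀) / p₁.
PN = (0.43892 − 0.31008) / 0.43892 = 0.12883 / 0.43892 ≈ 0.2935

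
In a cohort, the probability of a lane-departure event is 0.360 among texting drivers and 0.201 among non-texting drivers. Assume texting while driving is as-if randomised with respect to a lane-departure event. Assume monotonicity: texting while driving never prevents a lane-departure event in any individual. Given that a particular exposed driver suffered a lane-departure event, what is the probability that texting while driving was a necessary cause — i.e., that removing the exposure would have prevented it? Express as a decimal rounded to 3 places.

Let p₁ = 0.36, p₀ = 0.201.
Under exogeneity and monotonicity, PN = (p₁ − p₀) / p₁.
PN = (0.36 − 0.201) / 0.36 = 0.159 / 0.36 ≈ 0.4417

PN ≈ 0.442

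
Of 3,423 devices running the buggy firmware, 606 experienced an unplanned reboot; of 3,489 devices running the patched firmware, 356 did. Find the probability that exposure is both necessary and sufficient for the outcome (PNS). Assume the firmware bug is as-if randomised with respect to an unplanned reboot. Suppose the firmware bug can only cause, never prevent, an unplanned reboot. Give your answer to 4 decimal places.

p₁ = P(outcome | exposed) = 606/3423 = 0.17704
p₀ = P(outcome | unexposed) = 356/3489 = 0.10203
Under exogeneity and monotonicity, PNS = p₁ − p₀.
PNS = 0.17704 − 0.10203 = 0.075003

PNS ≈ 0.0750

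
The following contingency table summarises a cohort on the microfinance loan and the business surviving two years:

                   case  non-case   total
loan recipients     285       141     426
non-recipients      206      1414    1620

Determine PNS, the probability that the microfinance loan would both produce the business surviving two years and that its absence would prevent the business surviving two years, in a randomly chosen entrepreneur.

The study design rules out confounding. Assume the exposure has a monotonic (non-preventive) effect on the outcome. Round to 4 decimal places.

p₁ = P(outcome | exposed) = 285/426 = 0.66901
p₀ = P(outcome | unexposed) = 206/1620 = 0.12716
Under exogeneity and monotonicity, PNS = p₁ − p₀.
PNS = 0.66901 − 0.12716 = 0.54185

PNS ≈ 0.5419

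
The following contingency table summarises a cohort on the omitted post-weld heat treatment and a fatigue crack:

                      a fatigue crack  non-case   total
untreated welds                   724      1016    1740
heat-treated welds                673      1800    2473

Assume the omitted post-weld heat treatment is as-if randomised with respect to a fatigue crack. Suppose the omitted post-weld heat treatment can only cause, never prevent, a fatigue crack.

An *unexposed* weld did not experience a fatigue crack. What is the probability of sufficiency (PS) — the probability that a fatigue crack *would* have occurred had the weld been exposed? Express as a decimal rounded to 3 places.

PS ≈ 0.198

p₁ = P(outcome | exposed) = 724/1740 = 0.41609
p₀ = P(outcome | unexposed) = 673/2473 = 0.27214
Under exogeneity and monotonicity, PS = (p₁ − p₀)/(1 − p₀).
PS = (0.41609 − 0.27214) / 0.72786 ≈ 0.1978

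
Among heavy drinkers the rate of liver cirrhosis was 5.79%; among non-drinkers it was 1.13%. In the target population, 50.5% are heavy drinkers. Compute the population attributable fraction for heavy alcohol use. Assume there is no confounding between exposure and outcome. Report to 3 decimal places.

PAF ≈ 0.676

p₁ = 0.0579, p₀ = 0.0113.
Overall risk P(Y=1) = π·p₁ + (1−π)·p₀ = 0.505×0.0579 + 0.495×0.0113 = 0.034833.
Under exogeneity, PAF = [P(Y=1) − p₀] / P(Y=1).
PAF = (0.034833 − 0.0113) / 0.034833 ≈ 0.6756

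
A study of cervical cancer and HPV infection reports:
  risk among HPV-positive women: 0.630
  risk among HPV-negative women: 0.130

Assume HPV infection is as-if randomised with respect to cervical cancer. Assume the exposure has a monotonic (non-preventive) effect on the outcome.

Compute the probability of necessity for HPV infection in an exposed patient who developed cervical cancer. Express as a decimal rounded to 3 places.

Let p₁ = 0.63, p₀ = 0.13.
Under exogeneity and monotonicity, PN = (p₁ − p₀) / p₁.
PN = (0.63 − 0.13) / 0.63 = 0.5 / 0.63 ≈ 0.7937

PN ≈ 0.794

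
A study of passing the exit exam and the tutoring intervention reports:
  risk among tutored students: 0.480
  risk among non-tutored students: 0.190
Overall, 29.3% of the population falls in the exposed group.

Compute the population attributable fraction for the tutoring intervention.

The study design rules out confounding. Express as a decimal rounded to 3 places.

Let p₁ = 0.48, p₀ = 0.19.
Overall risk P(Y=1) = π·p₁ + (1−π)·p₀ = 0.293×0.48 + 0.707×0.19 = 0.27497.
Under exogeneity, PAF = [P(Y=1) − p₀] / P(Y=1).
PAF = (0.27497 − 0.19) / 0.27497 ≈ 0.3090

PAF ≈ 0.309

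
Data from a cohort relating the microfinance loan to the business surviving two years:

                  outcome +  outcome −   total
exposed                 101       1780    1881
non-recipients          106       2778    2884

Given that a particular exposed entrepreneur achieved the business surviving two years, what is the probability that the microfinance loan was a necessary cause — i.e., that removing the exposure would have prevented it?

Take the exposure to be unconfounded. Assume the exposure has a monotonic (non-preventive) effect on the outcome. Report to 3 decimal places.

p₁ = P(outcome | exposed) = 101/1881 = 0.053695
p₀ = P(outcome | unexposed) = 106/2884 = 0.036755
Under exogeneity and monotonicity, PN = (p₁ − p₀)/p₁.
PN = (0.053695 − 0.036755) / 0.053695 ≈ 0.3155

PN ≈ 0.315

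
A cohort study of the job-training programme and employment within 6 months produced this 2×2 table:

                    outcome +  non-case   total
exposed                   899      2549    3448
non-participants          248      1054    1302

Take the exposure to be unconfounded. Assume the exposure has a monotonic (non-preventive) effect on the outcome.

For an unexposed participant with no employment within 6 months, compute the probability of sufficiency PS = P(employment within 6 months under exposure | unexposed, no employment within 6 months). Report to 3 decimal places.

PS ≈ 0.087

p₁ = P(outcome | exposed) = 899/3448 = 0.26073
p₀ = P(outcome | unexposed) = 248/1302 = 0.19048
Under exogeneity and monotonicity, PS = (p₁ − p₀)/(1 − p₀).
PS = (0.26073 − 0.19048) / 0.80952 ≈ 0.0868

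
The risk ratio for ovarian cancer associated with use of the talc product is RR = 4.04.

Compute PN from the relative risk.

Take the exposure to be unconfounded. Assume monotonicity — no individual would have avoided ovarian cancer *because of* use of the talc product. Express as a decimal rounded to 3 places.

Under exogeneity and monotonicity, PN = (RR − 1) / RR = 1 − 1/RR.
PN = (4.04 − 1) / 4.04 = 3.04 / 4.04 ≈ 0.7525

PN ≈ 0.752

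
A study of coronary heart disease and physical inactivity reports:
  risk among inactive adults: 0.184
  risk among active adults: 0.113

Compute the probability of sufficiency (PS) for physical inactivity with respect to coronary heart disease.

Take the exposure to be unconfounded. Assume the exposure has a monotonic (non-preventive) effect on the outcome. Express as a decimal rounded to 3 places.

PS ≈ 0.080

Let p₁ = 0.184, p₀ = 0.113.
Under exogeneity and monotonicity, PS = (p₁ − p₀) / (1 − p₀).
PS = (0.184 − 0.113) / (1 − 0.113) = 0.071 / 0.887 ≈ 0.0800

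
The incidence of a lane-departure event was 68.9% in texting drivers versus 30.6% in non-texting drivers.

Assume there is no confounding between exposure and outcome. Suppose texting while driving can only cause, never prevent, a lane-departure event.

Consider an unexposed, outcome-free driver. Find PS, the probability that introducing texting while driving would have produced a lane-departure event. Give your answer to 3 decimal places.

p₁ = 0.689, p₀ = 0.306.
Under exogeneity and monotonicity, PS = (p₁ − p₀) / (1 − p₀).
PS = (0.689 − 0.306) / (1 − 0.306) = 0.383 / 0.694 ≈ 0.5519

PS ≈ 0.552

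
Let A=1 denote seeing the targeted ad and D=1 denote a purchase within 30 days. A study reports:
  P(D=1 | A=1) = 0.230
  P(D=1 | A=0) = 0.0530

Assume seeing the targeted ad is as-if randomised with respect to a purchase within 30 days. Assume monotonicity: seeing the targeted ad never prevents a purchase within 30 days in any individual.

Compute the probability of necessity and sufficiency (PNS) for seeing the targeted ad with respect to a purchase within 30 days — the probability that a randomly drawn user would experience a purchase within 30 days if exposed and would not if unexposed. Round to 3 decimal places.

PNS ≈ 0.177

Let p₁ = 0.23, p₀ = 0.053.
Under exogeneity and monotonicity, PNS = p₁ − p₀.
PNS = 0.23 − 0.053 = 0.177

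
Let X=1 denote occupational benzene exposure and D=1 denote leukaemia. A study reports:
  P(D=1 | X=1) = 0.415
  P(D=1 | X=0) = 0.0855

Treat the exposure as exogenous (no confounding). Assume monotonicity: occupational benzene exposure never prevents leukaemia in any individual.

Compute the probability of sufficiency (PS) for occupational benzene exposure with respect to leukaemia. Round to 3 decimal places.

PS ≈ 0.360

Let p₁ = 0.415, p₀ = 0.0855.
Under exogeneity and monotonicity, PS = (p₁ − p₀) / (1 − p₀).
PS = (0.415 − 0.0855) / (1 − 0.0855) = 0.3295 / 0.9145 ≈ 0.3603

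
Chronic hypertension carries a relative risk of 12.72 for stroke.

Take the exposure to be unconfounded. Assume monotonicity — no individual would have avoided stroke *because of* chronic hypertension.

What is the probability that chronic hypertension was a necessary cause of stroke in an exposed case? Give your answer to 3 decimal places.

Under exogeneity and monotonicity, PN = (RR − 1) / RR = 1 − 1/RR.
PN = (12.72 − 1) / 12.72 = 11.72 / 12.72 ≈ 0.9214

PN ≈ 0.921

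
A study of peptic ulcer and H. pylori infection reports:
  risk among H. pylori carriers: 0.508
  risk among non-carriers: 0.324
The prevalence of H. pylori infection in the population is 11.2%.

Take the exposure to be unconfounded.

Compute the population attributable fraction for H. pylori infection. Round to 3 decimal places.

PAF ≈ 0.060

Let p₁ = 0.508, p₀ = 0.324.
Overall risk P(Y=1) = π·p₁ + (1−π)·p₀ = 0.112×0.508 + 0.888×0.324 = 0.34461.
Under exogeneity, PAF = [P(Y=1) − p₀] / P(Y=1).
PAF = (0.34461 − 0.324) / 0.34461 ≈ 0.0598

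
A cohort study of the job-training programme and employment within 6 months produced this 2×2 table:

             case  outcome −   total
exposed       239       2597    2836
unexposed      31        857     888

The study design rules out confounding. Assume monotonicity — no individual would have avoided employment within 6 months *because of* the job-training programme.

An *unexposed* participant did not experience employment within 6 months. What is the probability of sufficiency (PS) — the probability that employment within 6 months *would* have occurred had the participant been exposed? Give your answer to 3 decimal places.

PS ≈ 0.051

p₁ = P(outcome | exposed) = 239/2836 = 0.084274
p₀ = P(outcome | unexposed) = 31/888 = 0.03491
Under exogeneity and monotonicity, PS = (p₁ − p₀)/(1 − p₀).
PS = (0.084274 − 0.03491) / 0.96509 ≈ 0.0511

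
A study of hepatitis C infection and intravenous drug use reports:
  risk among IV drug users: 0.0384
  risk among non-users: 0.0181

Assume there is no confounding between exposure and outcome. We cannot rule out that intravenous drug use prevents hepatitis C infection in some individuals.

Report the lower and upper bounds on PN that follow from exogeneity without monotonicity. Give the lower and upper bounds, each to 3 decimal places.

Let p₁ = 0.0384, p₀ = 0.0181.
Under exogeneity alone the bounds on PN are max{0,(p₁−p₀)/p₁} ≤ PN ≤ min{1,(1−p₀)/p₁}.
  lower = (p₁ − p₀)/p₁ = 0.0203 / 0.0384 ≈ 0.5286
  upper = min{1, (1 − p₀)/p₁} = 0.9819 / 0.0384 ≈ 25.5703 → capped at 1

0.529 ≤ PN ≤ 1.000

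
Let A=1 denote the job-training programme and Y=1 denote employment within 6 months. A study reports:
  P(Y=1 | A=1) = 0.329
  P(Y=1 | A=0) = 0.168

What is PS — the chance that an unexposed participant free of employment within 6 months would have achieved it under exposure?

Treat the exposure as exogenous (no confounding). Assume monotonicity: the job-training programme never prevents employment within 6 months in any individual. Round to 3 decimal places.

Let p₁ = 0.329, p₀ = 0.168.
Under exogeneity and monotonicity, PS = (p₁ − p₀) / (1 − p₀).
PS = (0.329 − 0.168) / (1 − 0.168) = 0.161 / 0.832 ≈ 0.1935

PS ≈ 0.194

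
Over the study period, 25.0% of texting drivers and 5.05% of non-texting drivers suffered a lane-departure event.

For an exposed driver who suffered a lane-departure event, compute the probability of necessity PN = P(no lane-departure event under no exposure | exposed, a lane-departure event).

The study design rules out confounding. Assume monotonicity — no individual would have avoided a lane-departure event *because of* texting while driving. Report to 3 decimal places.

p₁ = 0.25, p₀ = 0.0505.
Under exogeneity and monotonicity, PN = (p₁ − p₀) / p₁.
PN = (0.25 − 0.0505) / 0.25 = 0.1995 / 0.25 ≈ 0.7980

PN ≈ 0.798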